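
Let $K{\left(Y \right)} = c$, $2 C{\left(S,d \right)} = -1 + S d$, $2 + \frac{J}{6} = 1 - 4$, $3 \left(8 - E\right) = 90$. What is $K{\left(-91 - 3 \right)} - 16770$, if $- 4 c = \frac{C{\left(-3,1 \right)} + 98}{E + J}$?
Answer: $- \frac{218004}{13} \approx -16770.0$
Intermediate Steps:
$E = -22$ ($E = 8 - 30 = -22$)
$J = -30$ ($J = -12 + 6 \left(1 - 4\right) = -12 + 6 \left(-3\right) = -12 - 18 = -30$)
$C{\left(S,d \right)} = - \frac{1}{2} + \frac{S d}{2}$ ($C{\left(S,d \right)} = \frac{-1 + S d}{2} = - \frac{1}{2} + \frac{S d}{2}$)
$c = \frac{6}{13}$ ($c = - \frac{\left(\left(- \frac{1}{2} + \frac{1}{2} \left(-3\right) 1\right) + 98\right) \frac{1}{-22 - 30}}{4} = - \frac{\left(\left(- \frac{1}{2} - \frac{3}{2}\right) + 98\right) \frac{1}{-52}}{4} = - \frac{\left(-2 + 98\right) \left(- \frac{1}{52}\right)}{4} = - \frac{96 \left(- \frac{1}{52}\right)}{4} = \left(- \frac{1}{4}\right) \left(- \frac{24}{13}\right) = \frac{6}{13} \approx 0.46154$)
$K{\left(Y \right)} = \frac{6}{13}$
$K{\left(-91 - 3 \right)} - 16770 = \frac{6}{13} - 16770 = - \frac{218004}{13}$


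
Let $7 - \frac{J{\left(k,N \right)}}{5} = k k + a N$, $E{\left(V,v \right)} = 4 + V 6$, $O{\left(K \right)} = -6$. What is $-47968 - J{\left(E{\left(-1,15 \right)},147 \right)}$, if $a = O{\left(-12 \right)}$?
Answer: $-52393$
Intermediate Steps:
$a = -6$
$E{\left(V,v \right)} = 4 + 6 V$
$J{\left(k,N \right)} = 35 - 5 k^{2} + 30 N$ ($J{\left(k,N \right)} = 35 - 5 \left(k k - 6 N\right) = 35 - 5 \left(k^{2} - 6 N\right) = 35 + \left(- 5 k^{2} + 30 N\right) = 35 - 5 k^{2} + 30 N$)
$-47968 - J{\left(E{\left(-1,15 \right)},147 \right)} = -47968 - \left(35 - 5 \left(4 + 6 \left(-1\right)\right)^{2} + 30 \cdot 147\right) = -47968 - \left(35 - 5 \left(4 - 6\right)^{2} + 4410\right) = -47968 - \left(35 - 5 \left(-2\right)^{2} + 4410\right) = -47968 - \left(35 - 20 + 4410\right) = -47968 - 4425 = -52393$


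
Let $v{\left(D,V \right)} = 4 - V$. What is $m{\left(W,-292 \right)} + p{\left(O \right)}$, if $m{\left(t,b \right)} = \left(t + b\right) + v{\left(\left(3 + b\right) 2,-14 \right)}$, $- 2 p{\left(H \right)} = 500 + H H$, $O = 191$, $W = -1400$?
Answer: $- \frac{40329}{2} \approx -20165.0$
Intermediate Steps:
$p{\left(H \right)} = -250 - \frac{H^{2}}{2}$ ($p{\left(H \right)} = - \frac{500 + H H}{2} = - \frac{500 + H^{2}}{2} = -250 - \frac{H^{2}}{2}$)
$m{\left(t,b \right)} = 18 + b + t$ ($m{\left(t,b \right)} = \left(t + b\right) + \left(4 - -14\right) = \left(b + t\right) + \left(4 + 14\right) = \left(b + t\right) + 18 = 18 + b + t$)
$m{\left(W,-292 \right)} + p{\left(O \right)} = \left(18 - 292 - 1400\right) - \left(250 + \frac{191^{2}}{2}\right) = -1674 - \frac{36981}{2} = - \frac{40329}{2}$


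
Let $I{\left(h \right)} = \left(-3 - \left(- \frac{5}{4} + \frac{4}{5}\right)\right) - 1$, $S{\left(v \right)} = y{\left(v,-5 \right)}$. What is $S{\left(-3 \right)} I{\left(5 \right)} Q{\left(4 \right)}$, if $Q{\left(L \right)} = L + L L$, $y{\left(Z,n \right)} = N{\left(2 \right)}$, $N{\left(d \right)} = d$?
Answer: $-142$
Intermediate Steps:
$y{\left(Z,n \right)} = 2$
$Q{\left(L \right)} = L + L^{2}$
$S{\left(v \right)} = 2$
$I{\left(h \right)} = - \frac{71}{20}$ ($I{\left(h \right)} = \left(-3 - - \frac{9}{20}\right) - 1 = \left(-3 + \left(\frac{5}{4} - \frac{4}{5}\right)\right) - 1 = \left(-3 + \frac{9}{20}\right) - 1 = - \frac{51}{20} - 1 = - \frac{71}{20}$)
$S{\left(-3 \right)} I{\left(5 \right)} Q{\left(4 \right)} = 2 \left(- \frac{71}{20}\right) 4 \left(1 + 4\right) = - \frac{71 \cdot 4 \cdot 5}{10} = \left(- \frac{71}{10}\right) 20 = -142$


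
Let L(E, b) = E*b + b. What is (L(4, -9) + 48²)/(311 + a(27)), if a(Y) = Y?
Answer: 2259/338 ≈ 6.6834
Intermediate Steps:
L(E, b) = b + E*b
(L(4, -9) + 48²)/(311 + a(27)) = (-9*(1 + 4) + 48²)/(311 + 27) = (-9*5 + 2304)/338 = (-45 + 2304)*(1/338) = 2259*(1/338) = 2259/338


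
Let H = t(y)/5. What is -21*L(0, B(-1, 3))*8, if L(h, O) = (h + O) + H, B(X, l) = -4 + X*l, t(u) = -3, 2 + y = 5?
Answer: 6384/5 ≈ 1276.8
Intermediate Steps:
y = 3 (y = -2 + 5 = 3)
H = -⅗ (H = -3/5 = -3*⅕ = -⅗ ≈ -0.60000)
L(h, O) = -⅗ + O + h (L(h, O) = (h + O) - ⅗ = (O + h) - ⅗ = -⅗ + O + h)
-21*L(0, B(-1, 3))*8 = -21*(-⅗ + (-4 - 1*3) + 0)*8 = -21*(-⅗ + (-4 - 3) + 0)*8 = -21*(-⅗ - 7 + 0)*8 = -21*(-38/5)*8 = (798/5)*8 = 6384/5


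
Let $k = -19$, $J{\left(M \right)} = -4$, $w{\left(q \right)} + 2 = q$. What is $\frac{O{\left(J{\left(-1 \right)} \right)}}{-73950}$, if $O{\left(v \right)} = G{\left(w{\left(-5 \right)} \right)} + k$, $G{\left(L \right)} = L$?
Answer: $\frac{13}{36975} \approx 0.00035159$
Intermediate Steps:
$w{\left(q \right)} = -2 + q$
$O{\left(v \right)} = -26$ ($O{\left(v \right)} = \left(-2 - 5\right) - 19 = -7 - 19 = -26$)
$\frac{O{\left(J{\left(-1 \right)} \right)}}{-73950} = - \frac{26}{-73950} = \left(-26\right) \left(- \frac{1}{73950}\right) = \frac{13}{36975}$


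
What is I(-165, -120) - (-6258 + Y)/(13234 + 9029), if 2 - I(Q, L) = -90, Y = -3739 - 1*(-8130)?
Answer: 2050063/22263 ≈ 92.084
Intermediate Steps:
Y = 4391 (Y = -3739 + 8130 = 4391)
I(Q, L) = 92 (I(Q, L) = 2 - 1*(-90) = 2 + 90 = 92)
I(-165, -120) - (-6258 + Y)/(13234 + 9029) = 92 - (-6258 + 4391)/(13234 + 9029) = 92 - (-1867)/22263 = 92 - 1*(-1867/22263) = 92 + 1867/22263 = 2050063/22263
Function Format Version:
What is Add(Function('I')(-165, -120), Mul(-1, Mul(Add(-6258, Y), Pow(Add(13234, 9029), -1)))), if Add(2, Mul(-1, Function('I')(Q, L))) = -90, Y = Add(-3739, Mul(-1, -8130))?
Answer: Rational(2050063, 22263) ≈ 92.084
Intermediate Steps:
Y = 4391 (Y = Add(-3739, 8130) = 4391)
Function('I')(Q, L) = 92 (Function('I')(Q, L) = Add(2, Mul(-1, -90)) = Add(2, 90) = 92)
Add(Function('I')(-165, -120), Mul(-1, Mul(Add(-6258, Y), Pow(Add(13234, 9029), -1)))) = Add(92, Mul(-1, Mul(Add(-6258, 4391), Pow(Add(13234, 9029), -1)))) = Add(92, Mul(-1, Mul(-1867, Pow(22263, -1)))) = Add(92, Mul(-1, Mul(-1867, Rational(1, 22263)))) = Add(92, Mul(-1, Rational(-1867, 22263))) = Add(92, Rational(1867, 22263)) = Rational(2050063, 22263)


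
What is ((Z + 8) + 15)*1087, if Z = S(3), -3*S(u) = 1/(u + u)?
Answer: 448931/18 ≈ 24941.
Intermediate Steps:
S(u) = -1/(6*u) (S(u) = -1/(3*(u + u)) = -1/(2*u)/3 = -1/(6*u))
Z = -1/18 (Z = -1/6/3 = -1/6*1/3 = -1/18 ≈ -0.055556)
((Z + 8) + 15)*1087 = ((-1/18 + 8) + 15)*1087 = (143/18 + 15)*1087 = (413/18)*1087 = 448931/18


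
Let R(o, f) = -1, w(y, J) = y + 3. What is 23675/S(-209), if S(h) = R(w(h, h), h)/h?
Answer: 4948075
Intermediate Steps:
w(y, J) = 3 + y
S(h) = -1/h
23675/S(-209) = 23675/((-1/(-209))) = 23675/((-1*(-1/209))) = 23675/(1/209) = 23675*209 = 4948075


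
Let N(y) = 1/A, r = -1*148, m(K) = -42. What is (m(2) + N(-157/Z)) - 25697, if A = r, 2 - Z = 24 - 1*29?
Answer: -3809373/148 ≈ -25739.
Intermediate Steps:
Z = 7 (Z = 2 - (24 - 1*29) = 2 - (24 - 29) = 2 - 1*(-5) = 2 + 5 = 7)
r = -148
A = -148
N(y) = -1/148 (N(y) = 1/(-148) = -1/148)
(m(2) + N(-157/Z)) - 25697 = (-42 - 1/148) - 25697 = -6217/148 - 25697 = -3809373/148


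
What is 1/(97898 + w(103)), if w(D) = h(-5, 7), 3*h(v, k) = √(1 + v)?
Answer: 440541/43128082820 - 3*I/43128082820 ≈ 1.0215e-5 - 6.956e-11*I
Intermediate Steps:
h(v, k) = √(1 + v)/3
w(D) = 2*I/3 (w(D) = √(1 - 5)/3 = √(-4)/3 = (2*I)/3 = 2*I/3)
1/(97898 + w(103)) = 1/(97898 + 2*I/3) = 9*(97898 - 2*I/3)/86256165640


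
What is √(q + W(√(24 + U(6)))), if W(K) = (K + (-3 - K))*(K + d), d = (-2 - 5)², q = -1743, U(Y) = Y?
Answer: √(-1890 - 3*√30) ≈ 43.663*I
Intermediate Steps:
d = 49 (d = (-7)² = 49)
W(K) = -147 - 3*K (W(K) = (K + (-3 - K))*(K + 49) = -3*(49 + K) = -147 - 3*K)
√(q + W(√(24 + U(6)))) = √(-1743 + (-147 - 3*√(24 + 6))) = √(-1743 + (-147 - 3*√30)) = √(-1890 - 3*√30)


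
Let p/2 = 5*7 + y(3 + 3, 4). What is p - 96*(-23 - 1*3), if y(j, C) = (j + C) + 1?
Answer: 2588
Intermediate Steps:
y(j, C) = 1 + C + j (y(j, C) = (C + j) + 1 = 1 + C + j)
p = 92 (p = 2*(5*7 + (1 + 4 + (3 + 3))) = 2*(35 + (1 + 4 + 6)) = 2*(35 + 11) = 2*46 = 92)
p - 96*(-23 - 1*3) = 92 - 96*(-23 - 1*3) = 92 - 96*(-23 - 3) = 92 - 96*(-26) = 92 + 2496 = 2588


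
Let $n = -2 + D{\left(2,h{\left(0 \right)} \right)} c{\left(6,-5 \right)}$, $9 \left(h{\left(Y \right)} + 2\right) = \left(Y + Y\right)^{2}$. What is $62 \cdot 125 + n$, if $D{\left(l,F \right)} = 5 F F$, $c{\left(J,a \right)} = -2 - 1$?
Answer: $7688$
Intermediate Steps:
$c{\left(J,a \right)} = -3$
$h{\left(Y \right)} = -2 + \frac{4 Y^{2}}{9}$ ($h{\left(Y \right)} = -2 + \frac{\left(Y + Y\right)^{2}}{9} = -2 + \frac{\left(2 Y\right)^{2}}{9} = -2 + \frac{4 Y^{2}}{9}$)
$D{\left(l,F \right)} = 5 F^{2}$
$n = -62$ ($n = -2 + 5 \left(-2 + \frac{4 \cdot 0^{2}}{9}\right)^{2} \left(-3\right) = -2 + 5 \left(-2 + \frac{4}{9} \cdot 0\right)^{2} \left(-3\right) = -2 + 5 \left(-2 + 0\right)^{2} \left(-3\right) = -2 + 5 \left(-2\right)^{2} \left(-3\right) = -2 + 5 \cdot 4 \left(-3\right) = -2 + 20 \left(-3\right) = -2 - 60 = -62$)
$62 \cdot 125 + n = 62 \cdot 125 - 62 = 7750 - 62 = 7688$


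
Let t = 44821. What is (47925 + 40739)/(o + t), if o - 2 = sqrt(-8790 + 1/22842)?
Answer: 90778367393424/45892093338197 - 797976*I*sqrt(56620292478)/45892093338197 ≈ 1.9781 - 0.0041375*I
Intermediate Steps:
o = 2 + I*sqrt(56620292478)/2538 (o = 2 + sqrt(-8790 + 1/22842) = 2 + sqrt(-200781179/22842) = 2 + I*sqrt(56620292478)/2538 ≈ 2.0 + 93.755*I)
(47925 + 40739)/(o + t) = (47925 + 40739)/((2 + I*sqrt(56620292478)/2538) + 44821) = 88664/(44823 + I*sqrt(56620292478)/2538)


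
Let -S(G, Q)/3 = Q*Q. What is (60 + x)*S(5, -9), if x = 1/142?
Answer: -2070603/142 ≈ -14582.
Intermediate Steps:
S(G, Q) = -3*Q² (S(G, Q) = -3*Q*Q = -3*Q²)
x = 1/142 ≈ 0.0070423
(60 + x)*S(5, -9) = (60 + 1/142)*(-3*(-9)²) = 8521*(-3*81)/142 = (8521/142)*(-243) = -2070603/142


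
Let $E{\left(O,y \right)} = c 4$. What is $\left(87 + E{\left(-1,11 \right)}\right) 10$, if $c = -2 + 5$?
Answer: $990$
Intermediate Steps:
$c = 3$
$E{\left(O,y \right)} = 12$ ($E{\left(O,y \right)} = 3 \cdot 4 = 12$)
$\left(87 + E{\left(-1,11 \right)}\right) 10 = \left(87 + 12\right) 10 = 99 \cdot 10 = 990$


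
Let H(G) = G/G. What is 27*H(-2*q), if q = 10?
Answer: 27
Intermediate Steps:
H(G) = 1
27*H(-2*q) = 27*1 = 27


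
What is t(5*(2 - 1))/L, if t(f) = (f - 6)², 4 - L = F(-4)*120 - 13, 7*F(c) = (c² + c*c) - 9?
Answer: -7/2641 ≈ -0.0026505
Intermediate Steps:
F(c) = -9/7 + 2*c²/7 (F(c) = ((c² + c*c) - 9)/7 = ((c² + c²) - 9)/7 = (2*c² - 9)/7 = (-9 + 2*c²)/7 = -9/7 + 2*c²/7)
L = -2641/7 (L = 4 - ((-9/7 + (2/7)*(-4)²)*120 - 13) = 4 - ((-9/7 + (2/7)*16)*120 - 13) = 4 - ((-9/7 + 32/7)*120 - 13) = 4 - ((23/7)*120 - 13) = 4 - (2760/7 - 13) = 4 - 1*2669/7 = 4 - 2669/7 = -2641/7 ≈ -377.29)
t(f) = (-6 + f)²
t(5*(2 - 1))/L = (-6 + 5*(2 - 1))²/(-2641/7) = (-6 + 5*1)²*(-7/2641) = (-6 + 5)²*(-7/2641) = (-1)²*(-7/2641) = 1*(-7/2641) = -7/2641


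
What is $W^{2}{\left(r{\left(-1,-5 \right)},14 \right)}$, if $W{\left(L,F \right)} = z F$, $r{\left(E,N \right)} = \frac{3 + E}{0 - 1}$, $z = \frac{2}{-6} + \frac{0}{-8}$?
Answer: $\frac{196}{9} \approx 21.778$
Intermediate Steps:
$z = - \frac{1}{3}$ ($z = 2 \left(- \frac{1}{6}\right) + 0 \left(- \frac{1}{8}\right) = - \frac{1}{3} + 0 = - \frac{1}{3} \approx -0.33333$)
$r{\left(E,N \right)} = -3 - E$ ($r{\left(E,N \right)} = \frac{3 + E}{-1} = \left(3 + E\right) \left(-1\right) = -3 - E$)
$W{\left(L,F \right)} = - \frac{F}{3}$
$W^{2}{\left(r{\left(-1,-5 \right)},14 \right)} = \left(\left(- \frac{1}{3}\right) 14\right)^{2} = \left(- \frac{14}{3}\right)^{2} = \frac{196}{9}$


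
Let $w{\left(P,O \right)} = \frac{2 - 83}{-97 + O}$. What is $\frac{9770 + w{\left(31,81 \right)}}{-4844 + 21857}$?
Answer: $\frac{156401}{272208} \approx 0.57456$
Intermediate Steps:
$w{\left(P,O \right)} = - \frac{81}{-97 + O}$
$\frac{9770 + w{\left(31,81 \right)}}{-4844 + 21857} = \frac{9770 - \frac{81}{-97 + 81}}{-4844 + 21857} = \frac{9770 - \frac{81}{-16}}{17013} = \left(9770 - - \frac{81}{16}\right) \frac{1}{17013} = \left(9770 + \frac{81}{16}\right) \frac{1}{17013} = \frac{156401}{16} \cdot \frac{1}{17013} = \frac{156401}{272208}$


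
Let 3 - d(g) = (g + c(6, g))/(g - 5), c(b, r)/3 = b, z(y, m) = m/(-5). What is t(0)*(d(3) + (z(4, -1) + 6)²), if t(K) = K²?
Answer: 0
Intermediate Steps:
z(y, m) = -m/5 (z(y, m) = m*(-⅕) = -m/5)
c(b, r) = 3*b
d(g) = 3 - (18 + g)/(-5 + g) (d(g) = 3 - (g + 3*6)/(g - 5) = 3 - (g + 18)/(-5 + g) = 3 - (18 + g)/(-5 + g))
t(0)*(d(3) + (z(4, -1) + 6)²) = 0²*((-33 + 2*3)/(-5 + 3) + (-⅕*(-1) + 6)²) = 0*((-33 + 6)/(-2) + (⅕ + 6)²) = 0*(-½*(-27) + (31/5)²) = 0*(27/2 + 961/25) = 0*(2597/50) = 0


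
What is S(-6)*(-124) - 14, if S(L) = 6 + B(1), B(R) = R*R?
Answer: -882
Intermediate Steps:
B(R) = R²
S(L) = 7 (S(L) = 6 + 1² = 6 + 1 = 7)
S(-6)*(-124) - 14 = 7*(-124) - 14 = -868 - 14 = -882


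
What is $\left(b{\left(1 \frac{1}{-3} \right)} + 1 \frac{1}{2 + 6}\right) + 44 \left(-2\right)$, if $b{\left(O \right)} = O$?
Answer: $- \frac{2117}{24} \approx -88.208$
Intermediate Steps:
$\left(b{\left(1 \frac{1}{-3} \right)} + 1 \frac{1}{2 + 6}\right) + 44 \left(-2\right) = \left(1 \frac{1}{-3} + 1 \frac{1}{2 + 6}\right) + 44 \left(-2\right) = \left(1 \left(- \frac{1}{3}\right) + 1 \cdot \frac{1}{8}\right) - 88 = \left(- \frac{1}{3} + 1 \cdot \frac{1}{8}\right) - 88 = \left(- \frac{1}{3} + \frac{1}{8}\right) - 88 = - \frac{5}{24} - 88 = - \frac{2117}{24}$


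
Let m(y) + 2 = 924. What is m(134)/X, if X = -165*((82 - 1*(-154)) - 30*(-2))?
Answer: -461/24420 ≈ -0.018878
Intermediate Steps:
m(y) = 922 (m(y) = -2 + 924 = 922)
X = -48840 (X = -165*((82 + 154) + 60) = -165*(236 + 60) = -165*296 = -48840)
m(134)/X = 922/(-48840) = 922*(-1/48840) = -461/24420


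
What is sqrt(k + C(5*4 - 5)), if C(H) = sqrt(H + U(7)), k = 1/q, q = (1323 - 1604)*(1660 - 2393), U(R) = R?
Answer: sqrt(205973 + 42424876729*sqrt(22))/205973 ≈ 2.1657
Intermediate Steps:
q = 205973 (q = -281*(-733) = 205973)
k = 1/205973 ≈ 4.8550e-6
C(H) = sqrt(7 + H) (C(H) = sqrt(H + 7) = sqrt(7 + H))
sqrt(k + C(5*4 - 5)) = sqrt(1/205973 + sqrt(7 + (5*4 - 5))) = sqrt(1/205973 + sqrt(7 + (20 - 5))) = sqrt(1/205973 + sqrt(7 + 15)) = sqrt(1/205973 + sqrt(22))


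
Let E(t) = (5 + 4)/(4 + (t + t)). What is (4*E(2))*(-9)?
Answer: -81/2 ≈ -40.500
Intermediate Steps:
E(t) = 9/(4 + 2*t)
(4*E(2))*(-9) = (4*(9/(2*(2 + 2))))*(-9) = (4*((9/2)/4))*(-9) = (4*((9/2)*(1/4)))*(-9) = (4*(9/8))*(-9) = (9/2)*(-9) = -81/2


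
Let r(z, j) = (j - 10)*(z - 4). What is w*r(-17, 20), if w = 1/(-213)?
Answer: 70/71 ≈ 0.98592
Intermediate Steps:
w = -1/213 ≈ -0.0046948
r(z, j) = (-10 + j)*(-4 + z)
w*r(-17, 20) = -(40 - 10*(-17) - 4*20 + 20*(-17))/213 = -(40 + 170 - 80 - 340)/213 = -1/213*(-210) = 70/71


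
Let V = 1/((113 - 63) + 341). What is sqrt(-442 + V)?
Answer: I*sqrt(67573011)/391 ≈ 21.024*I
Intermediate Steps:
V = 1/391 (V = 1/(50 + 341) = 1/391 ≈ 0.0025575)
sqrt(-442 + V) = sqrt(-442 + 1/391) = sqrt(-172821/391) = I*sqrt(67573011)/391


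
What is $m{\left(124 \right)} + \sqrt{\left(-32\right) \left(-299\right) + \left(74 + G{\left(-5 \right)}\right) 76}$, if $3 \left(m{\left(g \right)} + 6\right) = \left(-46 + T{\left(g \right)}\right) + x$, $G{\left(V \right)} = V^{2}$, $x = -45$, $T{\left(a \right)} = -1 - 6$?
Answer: $- \frac{116}{3} + 2 \sqrt{4273} \approx 92.07$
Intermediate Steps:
$T{\left(a \right)} = -7$ ($T{\left(a \right)} = -1 - 6 = -7$)
$m{\left(g \right)} = - \frac{116}{3}$ ($m{\left(g \right)} = -6 + \frac{\left(-46 - 7\right) - 45}{3} = -6 + \frac{-53 - 45}{3} = -6 + \frac{1}{3} \left(-98\right) = -6 - \frac{98}{3} = - \frac{116}{3}$)
$m{\left(124 \right)} + \sqrt{\left(-32\right) \left(-299\right) + \left(74 + G{\left(-5 \right)}\right) 76} = - \frac{116}{3} + \sqrt{\left(-32\right) \left(-299\right) + \left(74 + \left(-5\right)^{2}\right) 76} = - \frac{116}{3} + \sqrt{9568 + \left(74 + 25\right) 76} = - \frac{116}{3} + \sqrt{9568 + 99 \cdot 76} = - \frac{116}{3} + \sqrt{9568 + 7524} = - \frac{116}{3} + \sqrt{17092} = - \frac{116}{3} + 2 \sqrt{4273}$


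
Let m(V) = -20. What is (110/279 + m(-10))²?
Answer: 29920900/77841 ≈ 384.38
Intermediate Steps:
(110/279 + m(-10))² = (110/279 - 20)² = (-5470/279)² = 29920900/77841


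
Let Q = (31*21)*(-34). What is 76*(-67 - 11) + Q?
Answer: -28062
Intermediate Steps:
Q = -22134 (Q = 651*(-34) = -22134)
76*(-67 - 11) + Q = 76*(-67 - 11) - 22134 = 76*(-78) - 22134 = -5928 - 22134 = -28062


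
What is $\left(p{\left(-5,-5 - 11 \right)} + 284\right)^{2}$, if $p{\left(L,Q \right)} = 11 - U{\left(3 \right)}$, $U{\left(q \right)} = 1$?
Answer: $86436$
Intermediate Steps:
$p{\left(L,Q \right)} = 10$ ($p{\left(L,Q \right)} = 11 - 1 = 10$)
$\left(p{\left(-5,-5 - 11 \right)} + 284\right)^{2} = \left(10 + 284\right)^{2} = 294^{2} = 86436$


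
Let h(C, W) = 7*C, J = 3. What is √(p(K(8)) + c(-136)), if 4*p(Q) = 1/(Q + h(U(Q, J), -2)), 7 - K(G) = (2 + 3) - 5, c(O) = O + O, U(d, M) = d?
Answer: I*√852978/56 ≈ 16.492*I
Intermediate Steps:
c(O) = 2*O
K(G) = 7 (K(G) = 7 - ((2 + 3) - 5) = 7 - (5 - 5) = 7 - 1*0 = 7 + 0 = 7)
p(Q) = 1/(32*Q) (p(Q) = 1/(4*(Q + 7*Q)) = 1/(4*((8*Q))) = (1/(8*Q))/4 = 1/(32*Q))
√(p(K(8)) + c(-136)) = √((1/32)/7 + 2*(-136)) = √((1/32)*(⅐) - 272) = √(1/224 - 272) = √(-60927/224) = I*√852978/56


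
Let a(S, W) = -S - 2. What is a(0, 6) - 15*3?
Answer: -47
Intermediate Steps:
a(S, W) = -2 - S
a(0, 6) - 15*3 = (-2 - 1*0) - 15*3 = (-2 + 0) - 45 = -2 - 45 = -47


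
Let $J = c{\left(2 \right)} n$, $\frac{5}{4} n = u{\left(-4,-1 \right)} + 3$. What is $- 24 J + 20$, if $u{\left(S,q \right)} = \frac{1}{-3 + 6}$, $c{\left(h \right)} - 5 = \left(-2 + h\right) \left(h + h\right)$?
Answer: $-300$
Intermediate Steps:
$c{\left(h \right)} = 5 + 2 h \left(-2 + h\right)$ ($c{\left(h \right)} = 5 + \left(-2 + h\right) \left(h + h\right) = 5 + \left(-2 + h\right) 2 h = 5 + 2 h \left(-2 + h\right)$)
$u{\left(S,q \right)} = \frac{1}{3}$
$n = \frac{8}{3}$ ($n = \frac{4 \left(\frac{1}{3} + 3\right)}{5} = \frac{4}{5} \cdot \frac{10}{3} = \frac{8}{3} \approx 2.6667$)
$J = \frac{40}{3}$ ($J = \left(5 - 8 + 2 \cdot 2^{2}\right) \frac{8}{3} = \left(5 - 8 + 2 \cdot 4\right) \frac{8}{3} = \left(5 - 8 + 8\right) \frac{8}{3} = 5 \cdot \frac{8}{3} = \frac{40}{3} \approx 13.333$)
$- 24 J + 20 = \left(-24\right) \frac{40}{3} + 20 = -320 + 20 = -300$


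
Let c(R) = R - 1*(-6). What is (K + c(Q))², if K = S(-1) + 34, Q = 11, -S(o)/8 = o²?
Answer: 1849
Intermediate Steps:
S(o) = -8*o²
c(R) = 6 + R (c(R) = R + 6 = 6 + R)
K = 26 (K = -8*(-1)² + 34 = -8*1 + 34 = -8 + 34 = 26)
(K + c(Q))² = (26 + (6 + 11))² = (26 + 17)² = 43² = 1849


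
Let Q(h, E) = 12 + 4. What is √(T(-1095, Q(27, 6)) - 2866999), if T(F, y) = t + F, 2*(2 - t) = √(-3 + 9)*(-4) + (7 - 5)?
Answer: √(-2868093 + 2*√6) ≈ 1693.5*I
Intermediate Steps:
Q(h, E) = 16
t = 1 + 2*√6 (t = 2 - (√(-3 + 9)*(-4) + (7 - 5))/2 = 2 - (√6*(-4) + 2)/2 = 2 - (-4*√6 + 2)/2 = 2 - (2 - 4*√6)/2 = 2 + (-1 + 2*√6) = 1 + 2*√6 ≈ 5.8990)
T(F, y) = 1 + F + 2*√6 (T(F, y) = (1 + 2*√6) + F = 1 + F + 2*√6)
√(T(-1095, Q(27, 6)) - 2866999) = √((1 - 1095 + 2*√6) - 2866999) = √((-1094 + 2*√6) - 2866999) = √(-2868093 + 2*√6)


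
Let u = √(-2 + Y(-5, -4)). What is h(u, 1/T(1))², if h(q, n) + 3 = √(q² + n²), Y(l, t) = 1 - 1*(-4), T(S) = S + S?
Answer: (6 - √13)²/4 ≈ 1.4333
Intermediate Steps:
T(S) = 2*S
Y(l, t) = 5 (Y(l, t) = 1 + 4 = 5)
u = √3 (u = √(-2 + 5) = √3 ≈ 1.7320)
h(q, n) = -3 + √(n² + q²) (h(q, n) = -3 + √(q² + n²) = -3 + √(n² + q²))
h(u, 1/T(1))² = (-3 + √((1/(2*1))² + (√3)²))² = (-3 + √((1/2)² + 3))² = (-3 + √((½)² + 3))² = (-3 + √(¼ + 3))² = (-3 + √(13/4))² = (-3 + √13/2)²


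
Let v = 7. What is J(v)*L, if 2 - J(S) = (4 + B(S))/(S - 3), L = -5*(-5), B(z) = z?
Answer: -75/4 ≈ -18.750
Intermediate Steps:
L = 25
J(S) = 2 - (4 + S)/(-3 + S) (J(S) = 2 - (4 + S)/(S - 3) = 2 - (4 + S)/(-3 + S))
J(v)*L = ((-10 + 7)/(-3 + 7))*25 = (-3/4)*25 = ((¼)*(-3))*25 = -¾*25 = -75/4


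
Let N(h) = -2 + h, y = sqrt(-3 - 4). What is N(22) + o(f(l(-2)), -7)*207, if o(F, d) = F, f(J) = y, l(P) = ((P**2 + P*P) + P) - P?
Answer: 20 + 207*I*sqrt(7) ≈ 20.0 + 547.67*I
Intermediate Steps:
l(P) = 2*P**2 (l(P) = ((P**2 + P**2) + P) - P = (2*P**2 + P) - P = (P + 2*P**2) - P = 2*P**2)
y = I*sqrt(7) (y = sqrt(-7) = I*sqrt(7) ≈ 2.6458*I)
f(J) = I*sqrt(7)
N(22) + o(f(l(-2)), -7)*207 = (-2 + 22) + (I*sqrt(7))*207 = 20 + 207*I*sqrt(7)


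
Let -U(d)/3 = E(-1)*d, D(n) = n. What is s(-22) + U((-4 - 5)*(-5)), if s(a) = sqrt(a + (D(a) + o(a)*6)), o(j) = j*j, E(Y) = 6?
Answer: -810 + 2*sqrt(715) ≈ -756.52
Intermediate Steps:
o(j) = j**2
U(d) = -18*d
s(a) = sqrt(2*a + 6*a**2) (s(a) = sqrt(a + (a + a**2*6)) = sqrt(a + (a + 6*a**2)) = sqrt(2*a + 6*a**2))
s(-22) + U((-4 - 5)*(-5)) = sqrt(2)*sqrt(-22*(1 + 3*(-22))) - 18*(-4 - 5)*(-5) = sqrt(2)*sqrt(-22*(1 - 66)) - (-162)*(-5) = sqrt(2)*sqrt(-22*(-65)) - 18*45 = sqrt(2)*sqrt(1430) - 810 = 2*sqrt(715) - 810 = -810 + 2*sqrt(715)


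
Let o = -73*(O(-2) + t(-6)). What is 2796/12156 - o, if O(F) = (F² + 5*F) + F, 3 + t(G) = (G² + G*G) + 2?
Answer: 4659020/1013 ≈ 4599.2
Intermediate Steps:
t(G) = -1 + 2*G² (t(G) = -3 + ((G² + G*G) + 2) = -3 + ((G² + G²) + 2) = -3 + (2*G² + 2) = -3 + (2 + 2*G²) = -1 + 2*G²)
O(F) = F² + 6*F
o = -4599 (o = -73*(-2*(6 - 2) + (-1 + 2*(-6)²)) = -73*(-2*4 + (-1 + 2*36)) = -73*(-8 + (-1 + 72)) = -73*(-8 + 71) = -73*63 = -4599)
2796/12156 - o = 2796/12156 - 1*(-4599) = 2796*(1/12156) + 4599 = 233/1013 + 4599 = 4659020/1013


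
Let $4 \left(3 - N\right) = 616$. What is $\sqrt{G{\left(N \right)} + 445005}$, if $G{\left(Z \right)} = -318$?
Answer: $\sqrt{444687} \approx 666.85$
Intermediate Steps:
$N = -151$ ($N = 3 - 154 = -151$)
$\sqrt{G{\left(N \right)} + 445005} = \sqrt{-318 + 445005} = \sqrt{444687}$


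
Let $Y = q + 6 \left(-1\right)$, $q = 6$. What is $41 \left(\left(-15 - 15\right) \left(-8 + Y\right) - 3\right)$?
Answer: $9717$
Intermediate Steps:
$Y = 0$ ($Y = 6 + 6 \left(-1\right) = 6 - 6 = 0$)
$41 \left(\left(-15 - 15\right) \left(-8 + Y\right) - 3\right) = 41 \left(\left(-15 - 15\right) \left(-8 + 0\right) - 3\right) = 41 \left(\left(-30\right) \left(-8\right) - 3\right) = 41 \left(240 - 3\right) = 41 \cdot 237 = 9717$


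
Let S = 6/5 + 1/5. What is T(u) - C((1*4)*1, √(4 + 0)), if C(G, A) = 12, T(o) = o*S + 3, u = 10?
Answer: 5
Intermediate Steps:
S = 7/5 (S = 6*(⅕) + 1*(⅕) = 6/5 + ⅕ = 7/5 ≈ 1.4000)
T(o) = 3 + 7*o/5 (T(o) = o*(7/5) + 3 = 7*o/5 + 3 = 3 + 7*o/5)
T(u) - C((1*4)*1, √(4 + 0)) = (3 + (7/5)*10) - 1*12 = (3 + 14) - 12 = 17 - 12 = 5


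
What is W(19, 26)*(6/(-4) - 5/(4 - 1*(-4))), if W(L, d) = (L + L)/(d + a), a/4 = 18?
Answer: -323/392 ≈ -0.82398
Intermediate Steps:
a = 72 (a = 4*18 = 72)
W(L, d) = 2*L/(72 + d) (W(L, d) = (L + L)/(d + 72) = (2*L)/(72 + d) = 2*L/(72 + d))
W(19, 26)*(6/(-4) - 5/(4 - 1*(-4))) = (2*19/(72 + 26))*(6/(-4) - 5/(4 - 1*(-4))) = (2*19/98)*(6*(-1/4) - 5/(4 + 4)) = (2*19*(1/98))*(-3/2 - 5/8) = 19*(-3/2 - 5*1/8)/49 = 19*(-3/2 - 5/8)/49 = (19/49)*(-17/8) = -323/392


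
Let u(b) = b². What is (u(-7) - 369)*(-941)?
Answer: 301120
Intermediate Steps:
(u(-7) - 369)*(-941) = ((-7)² - 369)*(-941) = (49 - 369)*(-941) = -320*(-941) = 301120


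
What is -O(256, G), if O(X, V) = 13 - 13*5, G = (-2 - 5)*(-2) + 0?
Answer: 52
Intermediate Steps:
G = 14 (G = -7*(-2) + 0 = 14 + 0 = 14)
O(X, V) = -52 (O(X, V) = 13 - 65 = -52)
-O(256, G) = -1*(-52) = 52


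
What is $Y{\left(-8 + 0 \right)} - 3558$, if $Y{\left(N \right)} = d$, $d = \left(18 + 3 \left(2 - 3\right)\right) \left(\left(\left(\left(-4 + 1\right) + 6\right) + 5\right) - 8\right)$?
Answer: $-3558$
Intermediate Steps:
$d = 0$ ($d = \left(18 + 3 \left(-1\right)\right) \left(\left(\left(-3 + 6\right) + 5\right) - 8\right) = \left(18 - 3\right) \left(\left(3 + 5\right) - 8\right) = 15 \left(8 - 8\right) = 15 \cdot 0 = 0$)
$Y{\left(N \right)} = 0$
$Y{\left(-8 + 0 \right)} - 3558 = 0 - 3558 = -3558$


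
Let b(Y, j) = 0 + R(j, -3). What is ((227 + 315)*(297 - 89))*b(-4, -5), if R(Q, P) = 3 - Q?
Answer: 901888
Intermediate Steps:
b(Y, j) = 3 - j (b(Y, j) = 0 + (3 - j) = 3 - j)
((227 + 315)*(297 - 89))*b(-4, -5) = ((227 + 315)*(297 - 89))*(3 - 1*(-5)) = (542*208)*(3 + 5) = 112736*8 = 901888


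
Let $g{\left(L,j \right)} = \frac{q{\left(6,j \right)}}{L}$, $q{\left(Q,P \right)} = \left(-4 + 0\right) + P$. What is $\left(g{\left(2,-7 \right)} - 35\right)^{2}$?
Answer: $\frac{6561}{4} \approx 1640.3$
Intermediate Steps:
$q{\left(Q,P \right)} = -4 + P$
$g{\left(L,j \right)} = \frac{-4 + j}{L}$
$\left(g{\left(2,-7 \right)} - 35\right)^{2} = \left(\frac{-4 - 7}{2} - 35\right)^{2} = \left(\frac{1}{2} \left(-11\right) - 35\right)^{2} = \left(- \frac{11}{2} - 35\right)^{2} = \left(- \frac{81}{2}\right)^{2} = \frac{6561}{4}$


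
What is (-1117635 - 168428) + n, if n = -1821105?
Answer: -3107168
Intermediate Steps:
(-1117635 - 168428) + n = (-1117635 - 168428) - 1821105 = -1286063 - 1821105 = -3107168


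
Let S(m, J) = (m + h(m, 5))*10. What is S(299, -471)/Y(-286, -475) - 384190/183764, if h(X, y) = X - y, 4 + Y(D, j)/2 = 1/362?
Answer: -98897668525/132953254 ≈ -743.85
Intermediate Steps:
Y(D, j) = -1447/181 (Y(D, j) = -8 + 2/362 = -8 + 2*(1/362) = -8 + 1/181 = -1447/181)
S(m, J) = -50 + 20*m (S(m, J) = (m + (m - 1*5))*10 = (m + (m - 5))*10 = (m + (-5 + m))*10 = (-5 + 2*m)*10 = -50 + 20*m)
S(299, -471)/Y(-286, -475) - 384190/183764 = (-50 + 20*299)/(-1447/181) - 384190/183764 = (-50 + 5980)*(-181/1447) - 384190*1/183764 = 5930*(-181/1447) - 192095/91882 = -1073330/1447 - 192095/91882 = -98897668525/132953254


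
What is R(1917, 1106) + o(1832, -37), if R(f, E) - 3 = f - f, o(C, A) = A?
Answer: -34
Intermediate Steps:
R(f, E) = 3 (R(f, E) = 3 + (f - f) = 3 + 0 = 3)
R(1917, 1106) + o(1832, -37) = 3 - 37 = -34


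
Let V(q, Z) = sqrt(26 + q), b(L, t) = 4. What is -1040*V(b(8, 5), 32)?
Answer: -1040*sqrt(30) ≈ -5696.3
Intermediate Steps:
-1040*V(b(8, 5), 32) = -1040*sqrt(26 + 4) = -1040*sqrt(30)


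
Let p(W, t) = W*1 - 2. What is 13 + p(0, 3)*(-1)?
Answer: 15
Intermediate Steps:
p(W, t) = -2 + W (p(W, t) = W - 2 = -2 + W)
13 + p(0, 3)*(-1) = 13 + (-2 + 0)*(-1) = 13 - 2*(-1) = 13 + 2 = 15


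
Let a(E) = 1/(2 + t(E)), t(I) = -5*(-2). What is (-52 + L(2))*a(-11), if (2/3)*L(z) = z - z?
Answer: -13/3 ≈ -4.3333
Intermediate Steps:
t(I) = 10
a(E) = 1/12 (a(E) = 1/(2 + 10) = 1/12)
L(z) = 0 (L(z) = 3*(z - z)/2 = (3/2)*0 = 0)
(-52 + L(2))*a(-11) = (-52 + 0)*(1/12) = -52*1/12 = -13/3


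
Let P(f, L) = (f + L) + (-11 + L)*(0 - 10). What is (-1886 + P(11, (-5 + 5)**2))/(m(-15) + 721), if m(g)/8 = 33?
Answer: -353/197 ≈ -1.7919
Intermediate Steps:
m(g) = 264 (m(g) = 8*33 = 264)
P(f, L) = 110 + f - 9*L (P(f, L) = (L + f) + (-11 + L)*(-10) = (L + f) + (110 - 10*L) = 110 + f - 9*L)
(-1886 + P(11, (-5 + 5)**2))/(m(-15) + 721) = (-1886 + (110 + 11 - 9*(-5 + 5)**2))/(264 + 721) = (-1886 + (110 + 11 - 9*0**2))/985 = (-1886 + (110 + 11 - 9*0))*(1/985) = (-1886 + (110 + 11 + 0))*(1/985) = (-1886 + 121)*(1/985) = -1765*1/985 = -353/197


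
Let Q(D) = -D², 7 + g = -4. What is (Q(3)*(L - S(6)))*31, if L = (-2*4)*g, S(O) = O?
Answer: -22878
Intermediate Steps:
g = -11 (g = -7 - 4 = -11)
L = 88 (L = -2*4*(-11) = -8*(-11) = 88)
(Q(3)*(L - S(6)))*31 = ((-1*3²)*(88 - 1*6))*31 = ((-1*9)*(88 - 6))*31 = -9*82*31 = -738*31 = -22878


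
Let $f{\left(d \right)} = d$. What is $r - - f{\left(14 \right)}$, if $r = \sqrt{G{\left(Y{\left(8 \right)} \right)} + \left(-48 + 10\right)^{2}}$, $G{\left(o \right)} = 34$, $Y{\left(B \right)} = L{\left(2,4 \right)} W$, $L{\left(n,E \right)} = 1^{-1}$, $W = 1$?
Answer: $14 + \sqrt{1478} \approx 52.445$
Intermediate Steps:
$L{\left(n,E \right)} = 1$
$Y{\left(B \right)} = 1$ ($Y{\left(B \right)} = 1 \cdot 1 = 1$)
$r = \sqrt{1478}$ ($r = \sqrt{34 + \left(-48 + 10\right)^{2}} = \sqrt{34 + \left(-38\right)^{2}} = \sqrt{34 + 1444} = \sqrt{1478} \approx 38.445$)
$r - - f{\left(14 \right)} = \sqrt{1478} - \left(-1\right) 14 = \sqrt{1478} - -14 = \sqrt{1478} + 14 = 14 + \sqrt{1478}$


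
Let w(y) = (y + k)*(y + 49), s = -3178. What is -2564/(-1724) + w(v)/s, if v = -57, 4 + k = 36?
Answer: 975449/684859 ≈ 1.4243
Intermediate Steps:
k = 32 (k = -4 + 36 = 32)
w(y) = (32 + y)*(49 + y) (w(y) = (y + 32)*(y + 49) = (32 + y)*(49 + y))
-2564/(-1724) + w(v)/s = -2564/(-1724) + (1568 + (-57)² + 81*(-57))/(-3178) = -2564*(-1/1724) + (1568 + 3249 - 4617)*(-1/3178) = 641/431 + 200*(-1/3178) = 641/431 - 100/1589 = 975449/684859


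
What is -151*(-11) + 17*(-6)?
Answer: 1559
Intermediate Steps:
-151*(-11) + 17*(-6) = 1661 - 102 = 1559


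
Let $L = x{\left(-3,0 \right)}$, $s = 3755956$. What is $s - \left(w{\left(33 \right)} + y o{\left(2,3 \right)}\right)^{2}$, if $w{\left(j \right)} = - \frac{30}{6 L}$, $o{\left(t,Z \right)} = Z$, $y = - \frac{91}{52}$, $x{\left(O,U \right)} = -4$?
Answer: $3755940$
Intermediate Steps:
$L = -4$
$y = - \frac{7}{4}$ ($y = \left(-91\right) \frac{1}{52} = - \frac{7}{4} \approx -1.75$)
$w{\left(j \right)} = \frac{5}{4}$ ($w{\left(j \right)} = - \frac{30}{6 \left(-4\right)} = - \frac{30}{-24} = \left(-30\right) \left(- \frac{1}{24}\right) = \frac{5}{4}$)
$s - \left(w{\left(33 \right)} + y o{\left(2,3 \right)}\right)^{2} = 3755956 - \left(\frac{5}{4} - \frac{21}{4}\right)^{2} = 3755956 - \left(-4\right)^{2} = 3755956 - 16 = 3755940$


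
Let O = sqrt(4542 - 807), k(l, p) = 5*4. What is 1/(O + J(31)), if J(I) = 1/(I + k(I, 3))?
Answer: -51/9714734 + 7803*sqrt(415)/9714734 ≈ 0.016357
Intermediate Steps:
k(l, p) = 20
J(I) = 1/(20 + I) (J(I) = 1/(I + 20) = 1/(20 + I))
O = 3*sqrt(415) (O = sqrt(3735) = 3*sqrt(415) ≈ 61.115)
1/(O + J(31)) = 1/(3*sqrt(415) + 1/(20 + 31)) = 1/(3*sqrt(415) + 1/51) = 1/(1/51 + 3*sqrt(415))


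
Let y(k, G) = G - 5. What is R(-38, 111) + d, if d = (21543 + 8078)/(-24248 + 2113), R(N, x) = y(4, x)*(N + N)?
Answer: -9386799/1165 ≈ -8057.3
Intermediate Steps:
y(k, G) = -5 + G
R(N, x) = 2*N*(-5 + x) (R(N, x) = (-5 + x)*(N + N) = (-5 + x)*(2*N) = 2*N*(-5 + x))
d = -1559/1165 (d = 29621/(-22135) = 29621*(-1/22135) = -1559/1165 ≈ -1.3382)
R(-38, 111) + d = 2*(-38)*(-5 + 111) - 1559/1165 = 2*(-38)*106 - 1559/1165 = -8056 - 1559/1165 = -9386799/1165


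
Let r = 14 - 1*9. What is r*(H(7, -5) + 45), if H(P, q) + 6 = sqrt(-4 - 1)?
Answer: 195 + 5*I*sqrt(5) ≈ 195.0 + 11.18*I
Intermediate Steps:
r = 5 (r = 14 - 9 = 5)
H(P, q) = -6 + I*sqrt(5) (H(P, q) = -6 + sqrt(-4 - 1) = -6 + sqrt(-5) = -6 + I*sqrt(5))
r*(H(7, -5) + 45) = 5*((-6 + I*sqrt(5)) + 45) = 5*(39 + I*sqrt(5)) = 195 + 5*I*sqrt(5)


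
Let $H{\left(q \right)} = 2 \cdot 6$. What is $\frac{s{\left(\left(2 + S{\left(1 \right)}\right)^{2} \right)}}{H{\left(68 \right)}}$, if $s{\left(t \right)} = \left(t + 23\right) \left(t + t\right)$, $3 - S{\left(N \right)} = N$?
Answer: $104$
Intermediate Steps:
$S{\left(N \right)} = 3 - N$
$H{\left(q \right)} = 12$
$s{\left(t \right)} = 2 t \left(23 + t\right)$ ($s{\left(t \right)} = \left(23 + t\right) 2 t = 2 t \left(23 + t\right)$)
$\frac{s{\left(\left(2 + S{\left(1 \right)}\right)^{2} \right)}}{H{\left(68 \right)}} = \frac{2 \left(2 + \left(3 - 1\right)\right)^{2} \left(23 + \left(2 + \left(3 - 1\right)\right)^{2}\right)}{12} = 2 \left(2 + \left(3 - 1\right)\right)^{2} \left(23 + \left(2 + \left(3 - 1\right)\right)^{2}\right) \frac{1}{12} = 2 \left(2 + 2\right)^{2} \left(23 + \left(2 + 2\right)^{2}\right) \frac{1}{12} = 2 \cdot 4^{2} \left(23 + 4^{2}\right) \frac{1}{12} = 2 \cdot 16 \left(23 + 16\right) \frac{1}{12} = 2 \cdot 16 \cdot 39 \cdot \frac{1}{12} = 1248 \cdot \frac{1}{12} = 104$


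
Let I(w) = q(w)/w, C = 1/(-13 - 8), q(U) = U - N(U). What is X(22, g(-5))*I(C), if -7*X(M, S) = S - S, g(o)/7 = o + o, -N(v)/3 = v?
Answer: 0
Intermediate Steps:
N(v) = -3*v
g(o) = 14*o (g(o) = 7*(o + o) = 7*(2*o) = 14*o)
q(U) = 4*U (q(U) = U - (-3)*U = U + 3*U = 4*U)
C = -1/21 (C = 1/(-21) = -1/21 ≈ -0.047619)
X(M, S) = 0 (X(M, S) = -(S - S)/7 = -1/7*0 = 0)
I(w) = 4 (I(w) = (4*w)/w = 4)
X(22, g(-5))*I(C) = 0*4 = 0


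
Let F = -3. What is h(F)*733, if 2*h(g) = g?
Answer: -2199/2 ≈ -1099.5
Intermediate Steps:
h(g) = g/2
h(F)*733 = ((½)*(-3))*733 = -3/2*733 = -2199/2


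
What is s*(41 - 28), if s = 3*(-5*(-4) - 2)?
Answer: 702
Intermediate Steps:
s = 54 (s = 3*(20 - 2) = 3*18 = 54)
s*(41 - 28) = 54*(41 - 28) = 54*13 = 702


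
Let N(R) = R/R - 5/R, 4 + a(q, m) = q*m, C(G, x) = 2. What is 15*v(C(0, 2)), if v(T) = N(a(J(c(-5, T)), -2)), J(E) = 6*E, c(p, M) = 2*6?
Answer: 2295/148 ≈ 15.507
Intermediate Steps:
c(p, M) = 12
a(q, m) = -4 + m*q (a(q, m) = -4 + q*m = -4 + m*q)
N(R) = 1 - 5/R
v(T) = 153/148 (v(T) = (-5 + (-4 - 12*12))/(-4 - 12*12) = (-5 + (-4 - 2*72))/(-4 - 2*72) = (-5 + (-4 - 144))/(-4 - 144) = (-5 - 148)/(-148) = -1/148*(-153) = 153/148)
15*v(C(0, 2)) = 15*(153/148) = 2295/148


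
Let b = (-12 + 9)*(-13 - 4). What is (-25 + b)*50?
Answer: 1300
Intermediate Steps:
b = 51 (b = -3*(-17) = 51)
(-25 + b)*50 = (-25 + 51)*50 = 26*50 = 1300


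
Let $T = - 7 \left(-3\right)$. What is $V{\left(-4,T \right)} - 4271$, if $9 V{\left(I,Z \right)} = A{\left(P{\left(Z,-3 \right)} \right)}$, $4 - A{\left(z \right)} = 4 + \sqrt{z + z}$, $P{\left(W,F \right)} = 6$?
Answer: $-4271 - \frac{2 \sqrt{3}}{9} \approx -4271.4$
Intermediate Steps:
$T = 21$ ($T = \left(-1\right) \left(-21\right) = 21$)
$A{\left(z \right)} = - \sqrt{2} \sqrt{z}$ ($A{\left(z \right)} = 4 - \left(4 + \sqrt{z + z}\right) = 4 - \left(4 + \sqrt{2 z}\right) = 4 - \left(4 + \sqrt{2} \sqrt{z}\right) = - \sqrt{2} \sqrt{z}$)
$V{\left(I,Z \right)} = - \frac{2 \sqrt{3}}{9}$ ($V{\left(I,Z \right)} = \frac{\left(-1\right) \sqrt{2} \sqrt{6}}{9} = \frac{\left(-2\right) \sqrt{3}}{9} = - \frac{2 \sqrt{3}}{9}$)
$V{\left(-4,T \right)} - 4271 = - \frac{2 \sqrt{3}}{9} - 4271 = -4271 - \frac{2 \sqrt{3}}{9}$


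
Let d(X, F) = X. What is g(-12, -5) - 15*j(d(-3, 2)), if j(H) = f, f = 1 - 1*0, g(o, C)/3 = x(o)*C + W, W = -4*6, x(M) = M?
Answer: 93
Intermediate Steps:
W = -24
g(o, C) = -72 + 3*C*o (g(o, C) = 3*(o*C - 24) = 3*(C*o - 24) = 3*(-24 + C*o) = -72 + 3*C*o)
f = 1 (f = 1 + 0 = 1)
j(H) = 1
g(-12, -5) - 15*j(d(-3, 2)) = (-72 + 3*(-5)*(-12)) - 15*1 = (-72 + 180) - 15 = 108 - 15 = 93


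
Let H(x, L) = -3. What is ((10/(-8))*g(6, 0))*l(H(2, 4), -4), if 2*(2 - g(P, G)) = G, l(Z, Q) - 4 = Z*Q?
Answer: -40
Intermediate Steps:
l(Z, Q) = 4 + Q*Z (l(Z, Q) = 4 + Z*Q = 4 + Q*Z)
g(P, G) = 2 - G/2
((10/(-8))*g(6, 0))*l(H(2, 4), -4) = ((10/(-8))*(2 - ½*0))*(4 - 4*(-3)) = ((10*(-⅛))*(2 + 0))*(4 + 12) = -5/4*2*16 = -5/2*16 = -40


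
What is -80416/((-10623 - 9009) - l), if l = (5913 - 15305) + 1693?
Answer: 80416/11933 ≈ 6.7390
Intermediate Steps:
l = -7699 (l = -9392 + 1693 = -7699)
-80416/((-10623 - 9009) - l) = -80416/((-10623 - 9009) - 1*(-7699)) = -80416/(-19632 + 7699) = -80416/(-11933) = -80416*(-1/11933) = 80416/11933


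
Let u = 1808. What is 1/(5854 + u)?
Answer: 1/7662 ≈ 0.00013051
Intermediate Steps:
1/(5854 + u) = 1/(5854 + 1808) = 1/7662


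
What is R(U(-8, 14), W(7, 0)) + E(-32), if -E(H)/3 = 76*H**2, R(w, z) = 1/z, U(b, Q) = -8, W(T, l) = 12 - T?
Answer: -1167359/5 ≈ -2.3347e+5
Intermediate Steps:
E(H) = -228*H**2
R(U(-8, 14), W(7, 0)) + E(-32) = 1/(12 - 1*7) - 228*(-32)**2 = 1/(12 - 7) - 228*1024 = 1/5 - 233472 = -1167359/5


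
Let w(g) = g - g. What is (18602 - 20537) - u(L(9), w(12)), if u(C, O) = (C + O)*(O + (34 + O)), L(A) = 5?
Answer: -2105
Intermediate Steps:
w(g) = 0
u(C, O) = (34 + 2*O)*(C + O) (u(C, O) = (C + O)*(34 + 2*O) = (34 + 2*O)*(C + O))
(18602 - 20537) - u(L(9), w(12)) = (18602 - 20537) - (2*0² + 34*5 + 34*0 + 2*5*0) = -1935 - (2*0 + 170 + 0 + 0) = -1935 - (0 + 170 + 0 + 0) = -1935 - 1*170 = -1935 - 170 = -2105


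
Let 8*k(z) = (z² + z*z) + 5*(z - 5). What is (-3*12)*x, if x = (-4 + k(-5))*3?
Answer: 432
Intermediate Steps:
k(z) = -25/8 + z²/4 + 5*z/8 (k(z) = ((z² + z*z) + 5*(z - 5))/8 = ((z² + z²) + 5*(-5 + z))/8 = (2*z² + (-25 + 5*z))/8 = (-25 + 2*z² + 5*z)/8 = -25/8 + z²/4 + 5*z/8)
x = -12 (x = (-4 + (-25/8 + (¼)*(-5)² + (5/8)*(-5)))*3 = (-4 + (-25/8 + (¼)*25 - 25/8))*3 = (-4 + (-25/8 + 25/4 - 25/8))*3 = (-4 + 0)*3 = -4*3 = -12)
(-3*12)*x = -3*12*(-12) = -36*(-12) = 432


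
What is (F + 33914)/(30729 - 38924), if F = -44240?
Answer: 10326/8195 ≈ 1.2600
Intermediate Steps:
(F + 33914)/(30729 - 38924) = (-44240 + 33914)/(30729 - 38924) = -10326/(-8195) = -10326*(-1/8195) = 10326/8195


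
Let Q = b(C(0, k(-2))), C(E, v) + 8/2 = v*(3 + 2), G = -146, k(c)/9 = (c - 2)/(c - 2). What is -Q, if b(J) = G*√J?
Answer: 146*√41 ≈ 934.86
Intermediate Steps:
k(c) = 9 (k(c) = 9*((c - 2)/(c - 2)) = 9*((-2 + c)/(-2 + c)) = 9*1 = 9)
C(E, v) = -4 + 5*v (C(E, v) = -4 + v*(3 + 2) = -4 + v*5 = -4 + 5*v)
b(J) = -146*√J
Q = -146*√41 (Q = -146*√(-4 + 5*9) = -146*√(-4 + 45) = -146*√41 ≈ -934.86)
-Q = -(-146)*√41 = 146*√41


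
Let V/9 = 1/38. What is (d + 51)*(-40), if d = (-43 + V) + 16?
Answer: -18420/19 ≈ -969.47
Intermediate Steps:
V = 9/38 ≈ 0.23684
d = -1017/38 (d = (-43 + 9/38) + 16 = -1625/38 + 16 = -1017/38 ≈ -26.763)
(d + 51)*(-40) = (-1017/38 + 51)*(-40) = (921/38)*(-40) = -18420/19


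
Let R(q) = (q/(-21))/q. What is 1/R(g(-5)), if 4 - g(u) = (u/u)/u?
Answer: -21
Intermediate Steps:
g(u) = 4 - 1/u (g(u) = 4 - u/u/u = 4 - 1/u)
R(q) = -1/21 (R(q) = (q*(-1/21))/q = (-q/21)/q = -1/21)
1/R(g(-5)) = 1/(-1/21) = -21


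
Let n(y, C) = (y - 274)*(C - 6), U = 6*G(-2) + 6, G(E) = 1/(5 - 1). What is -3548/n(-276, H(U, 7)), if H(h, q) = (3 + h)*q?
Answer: 3548/37125 ≈ 0.095569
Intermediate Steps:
G(E) = ¼ (G(E) = 1/4 = ¼)
U = 15/2 (U = 6*(¼) + 6 = 3/2 + 6 = 15/2 ≈ 7.5000)
H(h, q) = q*(3 + h)
n(y, C) = (-274 + y)*(-6 + C)
-3548/n(-276, H(U, 7)) = -3548/(1644 - 1918*(3 + 15/2) - 6*(-276) + (7*(3 + 15/2))*(-276)) = -3548/(1644 - 1918*21/2 + 1656 + (7*(21/2))*(-276)) = -3548/(1644 - 274*147/2 + 1656 + (147/2)*(-276)) = -3548/(1644 - 20139 + 1656 - 20286) = -3548/(-37125) = -3548*(-1/37125) = 3548/37125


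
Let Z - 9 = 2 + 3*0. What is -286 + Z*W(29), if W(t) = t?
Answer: 33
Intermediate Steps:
Z = 11 (Z = 9 + (2 + 3*0) = 9 + (2 + 0) = 9 + 2 = 11)
-286 + Z*W(29) = -286 + 11*29 = -286 + 319 = 33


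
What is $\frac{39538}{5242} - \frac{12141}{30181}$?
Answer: $\frac{564826628}{79104401} \approx 7.1403$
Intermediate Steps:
$\frac{39538}{5242} - \frac{12141}{30181} = 39538 \cdot \frac{1}{5242} - \frac{12141}{30181} = \frac{19769}{2621} - \frac{12141}{30181} = \frac{564826628}{79104401}$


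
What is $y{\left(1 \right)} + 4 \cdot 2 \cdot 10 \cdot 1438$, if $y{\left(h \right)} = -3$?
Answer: $115037$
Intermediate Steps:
$y{\left(1 \right)} + 4 \cdot 2 \cdot 10 \cdot 1438 = -3 + 4 \cdot 2 \cdot 10 \cdot 1438 = -3 + 8 \cdot 10 \cdot 1438 = -3 + 80 \cdot 1438 = -3 + 115040 = 115037$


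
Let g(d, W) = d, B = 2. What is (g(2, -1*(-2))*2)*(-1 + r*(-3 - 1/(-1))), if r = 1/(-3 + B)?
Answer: 4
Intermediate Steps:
r = -1 (r = 1/(-3 + 2) = 1/(-1) = -1)
(g(2, -1*(-2))*2)*(-1 + r*(-3 - 1/(-1))) = (2*2)*(-1 - (-3 - 1/(-1))) = 4*(-1 - (-3 - 1*(-1))) = 4*(-1 - (-3 + 1)) = 4*(-1 - 1*(-2)) = 4*(-1 + 2) = 4*1 = 4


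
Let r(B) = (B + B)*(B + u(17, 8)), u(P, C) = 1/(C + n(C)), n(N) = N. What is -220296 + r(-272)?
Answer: -72362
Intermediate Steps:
u(P, C) = 1/(2*C) (u(P, C) = 1/(C + C) = 1/(2*C))
r(B) = 2*B*(1/16 + B) (r(B) = (B + B)*(B + (½)/8) = (2*B)*(B + (½)*(⅛)) = (2*B)*(B + 1/16) = (2*B)*(1/16 + B) = 2*B*(1/16 + B))
-220296 + r(-272) = -220296 + (⅛)*(-272)*(1 + 16*(-272)) = -220296 + (⅛)*(-272)*(1 - 4352) = -220296 + (⅛)*(-272)*(-4351) = -220296 + 147934 = -72362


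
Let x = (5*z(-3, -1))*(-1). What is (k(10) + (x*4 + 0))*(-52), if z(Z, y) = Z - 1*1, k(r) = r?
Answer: -4680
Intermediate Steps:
z(Z, y) = -1 + Z (z(Z, y) = Z - 1 = -1 + Z)
x = 20 (x = (5*(-1 - 3))*(-1) = (5*(-4))*(-1) = -20*(-1) = 20)
(k(10) + (x*4 + 0))*(-52) = (10 + (20*4 + 0))*(-52) = (10 + (80 + 0))*(-52) = (10 + 80)*(-52) = 90*(-52) = -4680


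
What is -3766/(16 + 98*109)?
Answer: -1883/5349 ≈ -0.35203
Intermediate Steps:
-3766/(16 + 98*109) = -3766/(16 + 10682) = -3766/10698 = -3766*1/10698 = -1883/5349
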